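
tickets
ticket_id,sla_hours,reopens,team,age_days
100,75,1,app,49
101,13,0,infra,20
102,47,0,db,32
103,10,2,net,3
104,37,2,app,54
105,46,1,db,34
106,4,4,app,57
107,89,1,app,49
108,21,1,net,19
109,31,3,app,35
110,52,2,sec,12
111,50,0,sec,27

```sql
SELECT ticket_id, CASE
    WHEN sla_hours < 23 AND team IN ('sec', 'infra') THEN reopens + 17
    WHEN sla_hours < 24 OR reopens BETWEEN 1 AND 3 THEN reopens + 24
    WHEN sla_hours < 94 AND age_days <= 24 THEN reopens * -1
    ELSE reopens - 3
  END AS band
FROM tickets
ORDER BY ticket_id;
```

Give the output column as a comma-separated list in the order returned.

ticket_id=100: sla_hours < 24 OR reopens BETWEEN 1 AND 3 → 25
ticket_id=101: sla_hours < 23 AND team IN ('sec', 'infra') → 17
ticket_id=102: ELSE → -3
ticket_id=103: sla_hours < 24 OR reopens BETWEEN 1 AND 3 → 26
ticket_id=104: sla_hours < 24 OR reopens BETWEEN 1 AND 3 → 26
ticket_id=105: sla_hours < 24 OR reopens BETWEEN 1 AND 3 → 25
ticket_id=106: sla_hours < 24 OR reopens BETWEEN 1 AND 3 → 28
ticket_id=107: sla_hours < 24 OR reopens BETWEEN 1 AND 3 → 25
ticket_id=108: sla_hours < 24 OR reopens BETWEEN 1 AND 3 → 25
ticket_id=109: sla_hours < 24 OR reopens BETWEEN 1 AND 3 → 27
ticket_id=110: sla_hours < 24 OR reopens BETWEEN 1 AND 3 → 26
ticket_id=111: ELSE → -3

25, 17, -3, 26, 26, 25, 28, 25, 25, 27, 26, -3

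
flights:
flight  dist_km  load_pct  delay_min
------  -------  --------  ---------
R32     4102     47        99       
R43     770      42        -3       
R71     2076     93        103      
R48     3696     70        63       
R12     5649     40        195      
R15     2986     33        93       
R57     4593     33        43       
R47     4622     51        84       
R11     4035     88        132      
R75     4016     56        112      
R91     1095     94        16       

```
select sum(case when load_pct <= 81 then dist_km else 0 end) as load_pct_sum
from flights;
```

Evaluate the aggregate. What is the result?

flight=R32: ✓ → 4102
flight=R43: ✓ → 770
flight=R71: ✗
flight=R48: ✓ → 3696
flight=R12: ✓ → 5649
flight=R15: ✓ → 2986
flight=R57: ✓ → 4593
flight=R47: ✓ → 4622
flight=R11: ✗
flight=R75: ✓ → 4016
flight=R91: ✗
load_pct_sum = 4102 + 770 + 3696 + 5649 + 2986 + 4593 + 4622 + 4016 = 30434

30434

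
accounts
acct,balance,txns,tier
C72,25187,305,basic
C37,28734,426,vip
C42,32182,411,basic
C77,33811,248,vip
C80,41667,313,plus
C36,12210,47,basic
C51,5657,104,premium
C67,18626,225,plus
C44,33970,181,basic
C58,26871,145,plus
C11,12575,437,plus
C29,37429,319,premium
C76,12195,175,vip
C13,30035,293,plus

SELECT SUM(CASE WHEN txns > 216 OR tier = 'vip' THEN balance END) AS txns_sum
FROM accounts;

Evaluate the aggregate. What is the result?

272441

acct=C72: ✓ → 25187
acct=C37: ✓ → 28734
acct=C42: ✓ → 32182
acct=C77: ✓ → 33811
acct=C80: ✓ → 41667
acct=C36: ✗
acct=C51: ✗
acct=C67: ✓ → 18626
acct=C44: ✗
acct=C58: ✗
acct=C11: ✓ → 12575
acct=C29: ✓ → 37429
acct=C76: ✓ → 12195
acct=C13: ✓ → 30035
txns_sum = 25187 + 28734 + 32182 + 33811 + 41667 + 18626 + 12575 + 37429 + 12195 + 30035 = 272441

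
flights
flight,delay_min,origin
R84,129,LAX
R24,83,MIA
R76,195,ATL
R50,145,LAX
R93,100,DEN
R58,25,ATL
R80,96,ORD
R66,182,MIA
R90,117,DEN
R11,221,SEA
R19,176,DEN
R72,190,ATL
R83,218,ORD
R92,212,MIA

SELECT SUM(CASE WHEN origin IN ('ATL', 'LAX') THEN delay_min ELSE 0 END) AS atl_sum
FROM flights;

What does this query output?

684

flight=R84: ✓ → 129
flight=R24: ✗
flight=R76: ✓ → 195
flight=R50: ✓ → 145
flight=R93: ✗
flight=R58: ✓ → 25
flight=R80: ✗
flight=R66: ✗
flight=R90: ✗
flight=R11: ✗
flight=R19: ✗
flight=R72: ✓ → 190
flight=R83: ✗
flight=R92: ✗
atl_sum = 129 + 195 + 145 + 25 + 190 = 684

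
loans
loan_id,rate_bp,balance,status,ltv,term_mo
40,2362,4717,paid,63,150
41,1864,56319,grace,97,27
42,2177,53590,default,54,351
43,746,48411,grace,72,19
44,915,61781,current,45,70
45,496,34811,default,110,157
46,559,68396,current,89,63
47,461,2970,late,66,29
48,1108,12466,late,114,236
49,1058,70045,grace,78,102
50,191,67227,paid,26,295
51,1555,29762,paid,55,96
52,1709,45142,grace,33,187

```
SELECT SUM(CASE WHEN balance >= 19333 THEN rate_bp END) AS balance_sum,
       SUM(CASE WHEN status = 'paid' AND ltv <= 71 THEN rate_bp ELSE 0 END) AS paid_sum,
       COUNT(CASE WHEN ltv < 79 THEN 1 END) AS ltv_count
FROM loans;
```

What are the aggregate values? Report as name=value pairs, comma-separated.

balance_sum=11270, paid_sum=4108, ltv_count=9

[balance_sum: balance >= 19333]
loan_id=40: ✗
loan_id=41: ✓ → 1864
loan_id=42: ✓ → 2177
loan_id=43: ✓ → 746
loan_id=44: ✓ → 915
loan_id=45: ✓ → 496
loan_id=46: ✓ → 559
loan_id=47: ✗
loan_id=48: ✗
loan_id=49: ✓ → 1058
loan_id=50: ✓ → 191
loan_id=51: ✓ → 1555
loan_id=52: ✓ → 1709
balance_sum = 1864 + 2177 + 746 + 915 + 496 + 559 + 1058 + 191 + 1555 + 1709 = 11270
—
[paid_sum: status = 'paid' AND ltv <= 71]
loan_id=40: ✓ → 2362
loan_id=41: ✗
loan_id=42: ✗
loan_id=43: ✗
loan_id=44: ✗
loan_id=45: ✗
loan_id=46: ✗
loan_id=47: ✗
loan_id=48: ✗
loan_id=49: ✗
loan_id=50: ✓ → 191
loan_id=51: ✓ → 1555
loan_id=52: ✗
paid_sum = 2362 + 191 + 1555 = 4108
—
[ltv_count: ltv < 79]
loan_id=40: ✓ → 1
loan_id=41: ✗
loan_id=42: ✓ → 1
loan_id=43: ✓ → 1
loan_id=44: ✓ → 1
loan_id=45: ✗
loan_id=46: ✗
loan_id=47: ✓ → 1
loan_id=48: ✗
loan_id=49: ✓ → 1
loan_id=50: ✓ → 1
loan_id=51: ✓ → 1
loan_id=52: ✓ → 1
ltv_count = COUNT(1, 1, 1, 1, 1, 1, 1, 1, 1) = 9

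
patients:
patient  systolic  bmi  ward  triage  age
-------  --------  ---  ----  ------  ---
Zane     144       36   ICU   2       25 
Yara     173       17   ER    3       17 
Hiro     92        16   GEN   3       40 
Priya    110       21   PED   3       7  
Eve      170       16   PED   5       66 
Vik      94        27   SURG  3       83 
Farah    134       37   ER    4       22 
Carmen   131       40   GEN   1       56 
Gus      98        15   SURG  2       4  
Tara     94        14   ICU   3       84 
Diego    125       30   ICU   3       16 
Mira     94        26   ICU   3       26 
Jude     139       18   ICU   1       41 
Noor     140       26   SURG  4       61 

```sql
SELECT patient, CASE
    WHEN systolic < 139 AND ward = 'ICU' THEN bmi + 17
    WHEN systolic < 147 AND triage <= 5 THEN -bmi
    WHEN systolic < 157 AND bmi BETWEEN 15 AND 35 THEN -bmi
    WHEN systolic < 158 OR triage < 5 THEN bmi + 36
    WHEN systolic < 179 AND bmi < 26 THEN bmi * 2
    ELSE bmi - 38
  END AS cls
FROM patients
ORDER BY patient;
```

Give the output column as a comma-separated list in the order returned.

-40, 47, 32, -37, -15, -16, -18, 43, -26, -21, 31, -27, 53, -36

patient=Carmen: systolic < 147 AND triage <= 5 → -40
patient=Diego: systolic < 139 AND ward = 'ICU' → 47
patient=Eve: systolic < 179 AND bmi < 26 → 32
patient=Farah: systolic < 147 AND triage <= 5 → -37
patient=Gus: systolic < 147 AND triage <= 5 → -15
patient=Hiro: systolic < 147 AND triage <= 5 → -16
patient=Jude: systolic < 147 AND triage <= 5 → -18
patient=Mira: systolic < 139 AND ward = 'ICU' → 43
patient=Noor: systolic < 147 AND triage <= 5 → -26
patient=Priya: systolic < 147 AND triage <= 5 → -21
patient=Tara: systolic < 139 AND ward = 'ICU' → 31
patient=Vik: systolic < 147 AND triage <= 5 → -27
patient=Yara: systolic < 158 OR triage < 5 → 53
patient=Zane: systolic < 147 AND triage <= 5 → -36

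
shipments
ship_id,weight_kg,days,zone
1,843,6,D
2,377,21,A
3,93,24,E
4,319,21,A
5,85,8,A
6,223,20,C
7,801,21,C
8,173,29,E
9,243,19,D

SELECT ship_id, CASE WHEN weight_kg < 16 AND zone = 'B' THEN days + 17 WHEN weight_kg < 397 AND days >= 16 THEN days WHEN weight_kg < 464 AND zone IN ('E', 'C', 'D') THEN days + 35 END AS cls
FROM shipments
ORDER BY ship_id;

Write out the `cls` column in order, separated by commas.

ship_id=1: (no match → NULL) → NULL
ship_id=2: weight_kg < 397 AND days >= 16 → 21
ship_id=3: weight_kg < 397 AND days >= 16 → 24
ship_id=4: weight_kg < 397 AND days >= 16 → 21
ship_id=5: (no match → NULL) → NULL
ship_id=6: weight_kg < 397 AND days >= 16 → 20
ship_id=7: (no match → NULL) → NULL
ship_id=8: weight_kg < 397 AND days >= 16 → 29
ship_id=9: weight_kg < 397 AND days >= 16 → 19

NULL, 21, 24, 21, NULL, 20, NULL, 29, 19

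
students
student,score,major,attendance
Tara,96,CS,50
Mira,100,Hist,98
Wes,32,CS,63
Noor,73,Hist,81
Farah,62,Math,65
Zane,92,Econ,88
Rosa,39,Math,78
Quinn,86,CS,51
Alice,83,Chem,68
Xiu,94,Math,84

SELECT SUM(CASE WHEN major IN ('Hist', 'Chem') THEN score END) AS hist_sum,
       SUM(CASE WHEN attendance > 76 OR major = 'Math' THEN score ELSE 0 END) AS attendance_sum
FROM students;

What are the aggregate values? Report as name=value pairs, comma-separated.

hist_sum=256, attendance_sum=460

[hist_sum: major IN ('Hist', 'Chem')]
student=Tara: ✗
student=Mira: ✓ → 100
student=Wes: ✗
student=Noor: ✓ → 73
student=Farah: ✗
student=Zane: ✗
student=Rosa: ✗
student=Quinn: ✗
student=Alice: ✓ → 83
student=Xiu: ✗
hist_sum = 100 + 73 + 83 = 256
—
[attendance_sum: attendance > 76 OR major = 'Math']
student=Tara: ✗
student=Mira: ✓ → 100
student=Wes: ✗
student=Noor: ✓ → 73
student=Farah: ✓ → 62
student=Zane: ✓ → 92
student=Rosa: ✓ → 39
student=Quinn: ✗
student=Alice: ✗
student=Xiu: ✓ → 94
attendance_sum = 100 + 73 + 62 + 92 + 39 + 94 = 460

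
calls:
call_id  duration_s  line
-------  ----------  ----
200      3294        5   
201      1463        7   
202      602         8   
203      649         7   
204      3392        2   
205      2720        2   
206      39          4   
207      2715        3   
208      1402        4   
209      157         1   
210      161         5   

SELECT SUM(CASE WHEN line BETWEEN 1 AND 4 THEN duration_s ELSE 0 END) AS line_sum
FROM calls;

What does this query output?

call_id=200: ✗
call_id=201: ✗
call_id=202: ✗
call_id=203: ✗
call_id=204: ✓ → 3392
call_id=205: ✓ → 2720
call_id=206: ✓ → 39
call_id=207: ✓ → 2715
call_id=208: ✓ → 1402
call_id=209: ✓ → 157
call_id=210: ✗
line_sum = 3392 + 2720 + 39 + 2715 + 1402 + 157 = 10425

10425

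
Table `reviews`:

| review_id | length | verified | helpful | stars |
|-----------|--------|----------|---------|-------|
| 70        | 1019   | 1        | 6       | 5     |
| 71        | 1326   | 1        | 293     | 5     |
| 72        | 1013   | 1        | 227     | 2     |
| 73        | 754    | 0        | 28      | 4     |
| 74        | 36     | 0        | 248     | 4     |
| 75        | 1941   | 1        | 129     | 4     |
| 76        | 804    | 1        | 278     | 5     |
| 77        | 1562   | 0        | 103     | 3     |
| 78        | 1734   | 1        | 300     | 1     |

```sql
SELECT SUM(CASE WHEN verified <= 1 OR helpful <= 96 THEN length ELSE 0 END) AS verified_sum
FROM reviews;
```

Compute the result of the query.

10189

review_id=70: ✓ → 1019
review_id=71: ✓ → 1326
review_id=72: ✓ → 1013
review_id=73: ✓ → 754
review_id=74: ✓ → 36
review_id=75: ✓ → 1941
review_id=76: ✓ → 804
review_id=77: ✓ → 1562
review_id=78: ✓ → 1734
verified_sum = 1019 + 1326 + 1013 + 754 + 36 + 1941 + 804 + 1562 + 1734 = 10189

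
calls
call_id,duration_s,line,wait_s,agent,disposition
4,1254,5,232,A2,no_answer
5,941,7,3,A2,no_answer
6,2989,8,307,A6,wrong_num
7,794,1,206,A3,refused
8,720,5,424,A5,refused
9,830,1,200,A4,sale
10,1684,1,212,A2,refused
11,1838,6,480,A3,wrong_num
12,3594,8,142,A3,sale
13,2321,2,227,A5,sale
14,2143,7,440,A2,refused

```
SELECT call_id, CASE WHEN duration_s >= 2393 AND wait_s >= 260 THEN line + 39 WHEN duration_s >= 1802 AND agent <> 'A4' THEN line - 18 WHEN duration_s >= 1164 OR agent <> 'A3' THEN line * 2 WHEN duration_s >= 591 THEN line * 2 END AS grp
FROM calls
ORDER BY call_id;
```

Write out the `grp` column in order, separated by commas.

10, 14, 47, 2, 10, 2, 2, -12, -10, -16, -11

call_id=4: duration_s >= 1164 OR agent <> 'A3' → 10
call_id=5: duration_s >= 1164 OR agent <> 'A3' → 14
call_id=6: duration_s >= 2393 AND wait_s >= 260 → 47
call_id=7: duration_s >= 591 → 2
call_id=8: duration_s >= 1164 OR agent <> 'A3' → 10
call_id=9: duration_s >= 1164 OR agent <> 'A3' → 2
call_id=10: duration_s >= 1164 OR agent <> 'A3' → 2
call_id=11: duration_s >= 1802 AND agent <> 'A4' → -12
call_id=12: duration_s >= 1802 AND agent <> 'A4' → -10
call_id=13: duration_s >= 1802 AND agent <> 'A4' → -16
call_id=14: duration_s >= 1802 AND agent <> 'A4' → -11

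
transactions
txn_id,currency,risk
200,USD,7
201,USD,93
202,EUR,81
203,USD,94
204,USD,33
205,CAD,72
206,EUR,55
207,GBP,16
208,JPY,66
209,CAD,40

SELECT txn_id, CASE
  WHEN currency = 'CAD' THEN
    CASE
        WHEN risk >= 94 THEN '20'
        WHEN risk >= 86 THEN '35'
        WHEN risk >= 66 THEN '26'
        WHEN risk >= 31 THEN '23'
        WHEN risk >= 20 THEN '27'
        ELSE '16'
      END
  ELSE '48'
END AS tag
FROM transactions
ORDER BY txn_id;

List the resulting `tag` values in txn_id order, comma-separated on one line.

48, 48, 48, 48, 48, 26, 48, 48, 48, 23

txn_id=200: currency='USD' → outer ELSE → 48
txn_id=201: currency='USD' → outer ELSE → 48
txn_id=202: currency='EUR' → outer ELSE → 48
txn_id=203: currency='USD' → outer ELSE → 48
txn_id=204: currency='USD' → outer ELSE → 48
txn_id=205: currency='CAD' → inner[risk >= 66] → 26
txn_id=206: currency='EUR' → outer ELSE → 48
txn_id=207: currency='GBP' → outer ELSE → 48
txn_id=208: currency='JPY' → outer ELSE → 48
txn_id=209: currency='CAD' → inner[risk >= 31] → 23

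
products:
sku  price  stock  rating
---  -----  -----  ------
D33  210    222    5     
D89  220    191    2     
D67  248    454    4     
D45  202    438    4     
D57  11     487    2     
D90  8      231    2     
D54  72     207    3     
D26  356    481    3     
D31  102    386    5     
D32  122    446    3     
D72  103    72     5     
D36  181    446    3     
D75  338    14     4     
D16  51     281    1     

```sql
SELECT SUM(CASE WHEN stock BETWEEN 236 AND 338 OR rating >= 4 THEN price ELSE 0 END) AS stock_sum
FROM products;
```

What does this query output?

1254

sku=D33: ✓ → 210
sku=D89: ✗
sku=D67: ✓ → 248
sku=D45: ✓ → 202
sku=D57: ✗
sku=D90: ✗
sku=D54: ✗
sku=D26: ✗
sku=D31: ✓ → 102
sku=D32: ✗
sku=D72: ✓ → 103
sku=D36: ✗
sku=D75: ✓ → 338
sku=D16: ✓ → 51
stock_sum = 210 + 248 + 202 + 102 + 103 + 338 + 51 = 1254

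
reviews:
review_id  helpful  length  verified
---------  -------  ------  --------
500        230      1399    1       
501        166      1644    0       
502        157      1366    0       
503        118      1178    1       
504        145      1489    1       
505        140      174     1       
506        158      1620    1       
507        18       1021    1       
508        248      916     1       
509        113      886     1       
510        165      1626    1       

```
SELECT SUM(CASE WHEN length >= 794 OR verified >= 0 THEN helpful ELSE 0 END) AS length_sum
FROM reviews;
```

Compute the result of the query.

review_id=500: ✓ → 230
review_id=501: ✓ → 166
review_id=502: ✓ → 157
review_id=503: ✓ → 118
review_id=504: ✓ → 145
review_id=505: ✓ → 140
review_id=506: ✓ → 158
review_id=507: ✓ → 18
review_id=508: ✓ → 248
review_id=509: ✓ → 113
review_id=510: ✓ → 165
length_sum = 230 + 166 + 157 + 118 + 145 + 140 + 158 + 18 + 248 + 113 + 165 = 1658

1658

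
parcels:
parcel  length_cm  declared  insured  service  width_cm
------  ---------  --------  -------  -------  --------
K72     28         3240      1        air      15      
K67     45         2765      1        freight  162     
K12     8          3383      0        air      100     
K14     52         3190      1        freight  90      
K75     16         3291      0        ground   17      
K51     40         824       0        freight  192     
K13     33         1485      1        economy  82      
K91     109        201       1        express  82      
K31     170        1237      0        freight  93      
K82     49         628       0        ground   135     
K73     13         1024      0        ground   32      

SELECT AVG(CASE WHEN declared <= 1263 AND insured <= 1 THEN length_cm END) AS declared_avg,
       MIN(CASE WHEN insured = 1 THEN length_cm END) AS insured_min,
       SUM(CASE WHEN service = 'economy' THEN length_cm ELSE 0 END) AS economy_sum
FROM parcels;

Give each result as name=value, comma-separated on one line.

[declared_avg: declared <= 1263 AND insured <= 1]
parcel=K72: ✗
parcel=K67: ✗
parcel=K12: ✗
parcel=K14: ✗
parcel=K75: ✗
parcel=K51: ✓ → 40
parcel=K13: ✗
parcel=K91: ✓ → 109
parcel=K31: ✓ → 170
parcel=K82: ✓ → 49
parcel=K73: ✓ → 13
declared_avg = (40 + 109 + 170 + 49 + 13) / 5 = 76.2
—
[insured_min: insured = 1]
parcel=K72: ✓ → 28
parcel=K67: ✓ → 45
parcel=K12: ✗
parcel=K14: ✓ → 52
parcel=K75: ✗
parcel=K51: ✗
parcel=K13: ✓ → 33
parcel=K91: ✓ → 109
parcel=K31: ✗
parcel=K82: ✗
parcel=K73: ✗
insured_min = MIN(28, 45, 52, 33, 109) = 28
—
[economy_sum: service = 'economy']
parcel=K72: ✗
parcel=K67: ✗
parcel=K12: ✗
parcel=K14: ✗
parcel=K75: ✗
parcel=K51: ✗
parcel=K13: ✓ → 33
parcel=K91: ✗
parcel=K31: ✗
parcel=K82: ✗
parcel=K73: ✗
economy_sum = 33

declared_avg=76.2, insured_min=28, economy_sum=33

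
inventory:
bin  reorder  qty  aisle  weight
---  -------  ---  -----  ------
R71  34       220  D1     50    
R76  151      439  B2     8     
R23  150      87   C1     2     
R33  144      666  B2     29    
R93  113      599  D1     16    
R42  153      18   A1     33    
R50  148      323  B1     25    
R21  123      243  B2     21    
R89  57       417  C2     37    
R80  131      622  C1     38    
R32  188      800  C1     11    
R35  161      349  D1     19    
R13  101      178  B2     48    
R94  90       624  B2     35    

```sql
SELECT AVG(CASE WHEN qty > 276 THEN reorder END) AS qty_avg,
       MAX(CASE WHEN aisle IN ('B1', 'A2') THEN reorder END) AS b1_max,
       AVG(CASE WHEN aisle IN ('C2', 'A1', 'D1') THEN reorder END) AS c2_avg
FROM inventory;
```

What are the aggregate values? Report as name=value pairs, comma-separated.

[qty_avg: qty > 276]
bin=R71: ✗
bin=R76: ✓ → 151
bin=R23: ✗
bin=R33: ✓ → 144
bin=R93: ✓ → 113
bin=R42: ✗
bin=R50: ✓ → 148
bin=R21: ✗
bin=R89: ✓ → 57
bin=R80: ✓ → 131
bin=R32: ✓ → 188
bin=R35: ✓ → 161
bin=R13: ✗
bin=R94: ✓ → 90
qty_avg = (151 + 144 + 113 + 148 + 57 + 131 + 188 + 161 + 90) / 9 = 131.4444444444
—
[b1_max: aisle IN ('B1', 'A2')]
bin=R71: ✗
bin=R76: ✗
bin=R23: ✗
bin=R33: ✗
bin=R93: ✗
bin=R42: ✗
bin=R50: ✓ → 148
bin=R21: ✗
bin=R89: ✗
bin=R80: ✗
bin=R32: ✗
bin=R35: ✗
bin=R13: ✗
bin=R94: ✗
b1_max = MAX(148) = 148
—
[c2_avg: aisle IN ('C2', 'A1', 'D1')]
bin=R71: ✓ → 34
bin=R76: ✗
bin=R23: ✗
bin=R33: ✗
bin=R93: ✓ → 113
bin=R42: ✓ → 153
bin=R50: ✗
bin=R21: ✗
bin=R89: ✓ → 57
bin=R80: ✗
bin=R32: ✗
bin=R35: ✓ → 161
bin=R13: ✗
bin=R94: ✗
c2_avg = (34 + 113 + 153 + 57 + 161) / 5 = 103.6

qty_avg=131.4444444444, b1_max=148, c2_avg=103.6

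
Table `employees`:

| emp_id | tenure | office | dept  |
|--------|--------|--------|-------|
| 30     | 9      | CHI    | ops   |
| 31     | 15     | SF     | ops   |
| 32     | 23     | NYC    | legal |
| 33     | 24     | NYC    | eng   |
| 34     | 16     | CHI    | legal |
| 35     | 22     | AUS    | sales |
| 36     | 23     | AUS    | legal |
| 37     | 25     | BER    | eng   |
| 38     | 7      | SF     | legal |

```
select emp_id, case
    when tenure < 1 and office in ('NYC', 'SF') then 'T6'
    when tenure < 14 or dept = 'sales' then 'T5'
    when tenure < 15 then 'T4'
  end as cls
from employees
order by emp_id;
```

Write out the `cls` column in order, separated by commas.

emp_id=30: tenure < 14 or dept = 'sales' → T5
emp_id=31: (no match → NULL) → NULL
emp_id=32: (no match → NULL) → NULL
emp_id=33: (no match → NULL) → NULL
emp_id=34: (no match → NULL) → NULL
emp_id=35: tenure < 14 or dept = 'sales' → T5
emp_id=36: (no match → NULL) → NULL
emp_id=37: (no match → NULL) → NULL
emp_id=38: tenure < 14 or dept = 'sales' → T5

T5, NULL, NULL, NULL, NULL, T5, NULL, NULL, T5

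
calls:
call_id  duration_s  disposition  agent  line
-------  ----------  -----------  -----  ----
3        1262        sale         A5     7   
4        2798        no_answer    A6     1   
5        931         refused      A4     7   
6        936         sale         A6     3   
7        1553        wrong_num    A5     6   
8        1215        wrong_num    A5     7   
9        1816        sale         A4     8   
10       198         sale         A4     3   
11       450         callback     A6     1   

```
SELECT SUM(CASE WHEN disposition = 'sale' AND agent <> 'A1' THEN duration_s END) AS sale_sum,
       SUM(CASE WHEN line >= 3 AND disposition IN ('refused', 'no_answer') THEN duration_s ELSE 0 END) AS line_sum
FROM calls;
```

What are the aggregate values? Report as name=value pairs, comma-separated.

sale_sum=4212, line_sum=931

[sale_sum: disposition = 'sale' AND agent <> 'A1']
call_id=3: ✓ → 1262
call_id=4: ✗
call_id=5: ✗
call_id=6: ✓ → 936
call_id=7: ✗
call_id=8: ✗
call_id=9: ✓ → 1816
call_id=10: ✓ → 198
call_id=11: ✗
sale_sum = 1262 + 936 + 1816 + 198 = 4212
—
[line_sum: line >= 3 AND disposition IN ('refused', 'no_answer')]
call_id=3: ✗
call_id=4: ✗
call_id=5: ✓ → 931
call_id=6: ✗
call_id=7: ✗
call_id=8: ✗
call_id=9: ✗
call_id=10: ✗
call_id=11: ✗
line_sum = 931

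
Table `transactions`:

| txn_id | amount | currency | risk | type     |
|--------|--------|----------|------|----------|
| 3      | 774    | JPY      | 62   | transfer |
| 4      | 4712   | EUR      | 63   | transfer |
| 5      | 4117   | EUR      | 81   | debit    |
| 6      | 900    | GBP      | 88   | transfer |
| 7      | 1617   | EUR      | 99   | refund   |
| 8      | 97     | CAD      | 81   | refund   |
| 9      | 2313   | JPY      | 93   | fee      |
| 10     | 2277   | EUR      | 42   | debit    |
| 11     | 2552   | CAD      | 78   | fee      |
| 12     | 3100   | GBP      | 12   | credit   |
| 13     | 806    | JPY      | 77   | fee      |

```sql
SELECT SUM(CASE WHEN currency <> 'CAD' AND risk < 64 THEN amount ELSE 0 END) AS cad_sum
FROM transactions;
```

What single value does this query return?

10863

txn_id=3: ✓ → 774
txn_id=4: ✓ → 4712
txn_id=5: ✗
txn_id=6: ✗
txn_id=7: ✗
txn_id=8: ✗
txn_id=9: ✗
txn_id=10: ✓ → 2277
txn_id=11: ✗
txn_id=12: ✓ → 3100
txn_id=13: ✗
cad_sum = 774 + 4712 + 2277 + 3100 = 10863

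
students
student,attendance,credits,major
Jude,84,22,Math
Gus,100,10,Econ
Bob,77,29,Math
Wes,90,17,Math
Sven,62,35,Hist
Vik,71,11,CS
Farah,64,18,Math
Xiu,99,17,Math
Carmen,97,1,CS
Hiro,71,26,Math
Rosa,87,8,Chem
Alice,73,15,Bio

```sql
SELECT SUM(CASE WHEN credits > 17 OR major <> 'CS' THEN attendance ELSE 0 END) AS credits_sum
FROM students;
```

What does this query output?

student=Jude: ✓ → 84
student=Gus: ✓ → 100
student=Bob: ✓ → 77
student=Wes: ✓ → 90
student=Sven: ✓ → 62
student=Vik: ✗
student=Farah: ✓ → 64
student=Xiu: ✓ → 99
student=Carmen: ✗
student=Hiro: ✓ → 71
student=Rosa: ✓ → 87
student=Alice: ✓ → 73
credits_sum = 84 + 100 + 77 + 90 + 62 + 64 + 99 + 71 + 87 + 73 = 807

807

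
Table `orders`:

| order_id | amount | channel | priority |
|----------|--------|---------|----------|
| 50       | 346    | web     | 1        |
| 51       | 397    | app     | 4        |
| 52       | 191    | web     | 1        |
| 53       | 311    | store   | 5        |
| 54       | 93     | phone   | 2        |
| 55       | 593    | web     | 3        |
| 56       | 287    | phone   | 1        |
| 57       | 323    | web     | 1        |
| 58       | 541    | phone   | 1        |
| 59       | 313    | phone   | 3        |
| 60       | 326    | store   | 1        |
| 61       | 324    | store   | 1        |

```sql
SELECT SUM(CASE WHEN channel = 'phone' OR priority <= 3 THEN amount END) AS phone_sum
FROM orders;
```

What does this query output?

order_id=50: ✓ → 346
order_id=51: ✗
order_id=52: ✓ → 191
order_id=53: ✗
order_id=54: ✓ → 93
order_id=55: ✓ → 593
order_id=56: ✓ → 287
order_id=57: ✓ → 323
order_id=58: ✓ → 541
order_id=59: ✓ → 313
order_id=60: ✓ → 326
order_id=61: ✓ → 324
phone_sum = 346 + 191 + 93 + 593 + 287 + 323 + 541 + 313 + 326 + 324 = 3337

3337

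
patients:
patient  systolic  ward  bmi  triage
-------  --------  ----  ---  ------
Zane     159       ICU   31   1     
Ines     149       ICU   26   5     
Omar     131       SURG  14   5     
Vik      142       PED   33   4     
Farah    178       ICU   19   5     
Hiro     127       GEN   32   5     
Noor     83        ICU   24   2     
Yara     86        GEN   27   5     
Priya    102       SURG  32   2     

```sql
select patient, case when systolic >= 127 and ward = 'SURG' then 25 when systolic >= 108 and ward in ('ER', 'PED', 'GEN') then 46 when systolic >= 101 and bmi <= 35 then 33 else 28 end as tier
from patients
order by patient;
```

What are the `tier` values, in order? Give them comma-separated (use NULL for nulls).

33, 46, 33, 28, 25, 33, 46, 28, 33

patient=Farah: systolic >= 101 and bmi <= 35 → 33
patient=Hiro: systolic >= 108 and ward in ('ER', 'PED', 'GEN') → 46
patient=Ines: systolic >= 101 and bmi <= 35 → 33
patient=Noor: ELSE → 28
patient=Omar: systolic >= 127 and ward = 'SURG' → 25
patient=Priya: systolic >= 101 and bmi <= 35 → 33
patient=Vik: systolic >= 108 and ward in ('ER', 'PED', 'GEN') → 46
patient=Yara: ELSE → 28
patient=Zane: systolic >= 101 and bmi <= 35 → 33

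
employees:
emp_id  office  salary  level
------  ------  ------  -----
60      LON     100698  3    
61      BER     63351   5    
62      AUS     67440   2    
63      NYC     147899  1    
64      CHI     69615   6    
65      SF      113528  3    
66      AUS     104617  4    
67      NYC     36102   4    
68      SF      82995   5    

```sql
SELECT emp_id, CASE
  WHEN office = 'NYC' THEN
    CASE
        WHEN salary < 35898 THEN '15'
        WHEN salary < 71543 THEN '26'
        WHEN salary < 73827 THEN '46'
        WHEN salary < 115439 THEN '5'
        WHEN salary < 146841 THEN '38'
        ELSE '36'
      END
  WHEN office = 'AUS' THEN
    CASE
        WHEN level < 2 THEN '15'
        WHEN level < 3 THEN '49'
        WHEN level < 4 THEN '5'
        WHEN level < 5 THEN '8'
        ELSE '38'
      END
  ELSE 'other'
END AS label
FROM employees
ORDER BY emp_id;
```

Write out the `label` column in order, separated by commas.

emp_id=60: office='LON' → outer ELSE → other
emp_id=61: office='BER' → outer ELSE → other
emp_id=62: office='AUS' → inner[level < 3] → 49
emp_id=63: office='NYC' → inner[ELSE] → 36
emp_id=64: office='CHI' → outer ELSE → other
emp_id=65: office='SF' → outer ELSE → other
emp_id=66: office='AUS' → inner[level < 5] → 8
emp_id=67: office='NYC' → inner[salary < 71543] → 26
emp_id=68: office='SF' → outer ELSE → other

other, other, 49, 36, other, other, 8, 26, other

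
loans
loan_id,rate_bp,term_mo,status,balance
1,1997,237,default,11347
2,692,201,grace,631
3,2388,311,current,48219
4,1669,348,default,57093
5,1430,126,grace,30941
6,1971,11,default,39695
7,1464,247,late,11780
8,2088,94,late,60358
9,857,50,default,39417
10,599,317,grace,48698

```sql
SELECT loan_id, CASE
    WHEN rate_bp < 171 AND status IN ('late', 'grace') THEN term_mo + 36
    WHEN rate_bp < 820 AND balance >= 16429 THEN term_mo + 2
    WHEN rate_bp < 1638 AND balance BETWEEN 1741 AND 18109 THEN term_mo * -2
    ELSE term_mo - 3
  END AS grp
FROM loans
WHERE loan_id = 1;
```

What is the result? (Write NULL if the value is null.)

loan_id = 1: rate_bp=1997, term_mo=237, status=default, balance=11347.
rate_bp < 171 AND status IN ('late', 'grace') → false
rate_bp < 820 AND balance >= 16429 → false
rate_bp < 1638 AND balance BETWEEN 1741 AND 18109 → false
No prior WHEN matched → ELSE → 234

234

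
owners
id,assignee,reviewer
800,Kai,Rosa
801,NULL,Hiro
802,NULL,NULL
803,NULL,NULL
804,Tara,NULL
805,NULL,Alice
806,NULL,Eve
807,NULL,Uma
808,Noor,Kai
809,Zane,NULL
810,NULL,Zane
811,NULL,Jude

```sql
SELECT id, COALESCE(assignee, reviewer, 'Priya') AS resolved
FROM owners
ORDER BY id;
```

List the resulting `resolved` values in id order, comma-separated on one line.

Kai, Hiro, Priya, Priya, Tara, Alice, Eve, Uma, Noor, Zane, Zane, Jude

id=800: assignee=Kai → Kai
id=801: assignee=NULL, reviewer=Hiro → Hiro
id=802: assignee=NULL, reviewer=NULL, → literal Priya → Priya
id=803: assignee=NULL, reviewer=NULL, → literal Priya → Priya
id=804: assignee=Tara → Tara
id=805: assignee=NULL, reviewer=Alice → Alice
id=806: assignee=NULL, reviewer=Eve → Eve
id=807: assignee=NULL, reviewer=Uma → Uma
id=808: assignee=Noor → Noor
id=809: assignee=Zane → Zane
id=810: assignee=NULL, reviewer=Zane → Zane
id=811: assignee=NULL, reviewer=Jude → Jude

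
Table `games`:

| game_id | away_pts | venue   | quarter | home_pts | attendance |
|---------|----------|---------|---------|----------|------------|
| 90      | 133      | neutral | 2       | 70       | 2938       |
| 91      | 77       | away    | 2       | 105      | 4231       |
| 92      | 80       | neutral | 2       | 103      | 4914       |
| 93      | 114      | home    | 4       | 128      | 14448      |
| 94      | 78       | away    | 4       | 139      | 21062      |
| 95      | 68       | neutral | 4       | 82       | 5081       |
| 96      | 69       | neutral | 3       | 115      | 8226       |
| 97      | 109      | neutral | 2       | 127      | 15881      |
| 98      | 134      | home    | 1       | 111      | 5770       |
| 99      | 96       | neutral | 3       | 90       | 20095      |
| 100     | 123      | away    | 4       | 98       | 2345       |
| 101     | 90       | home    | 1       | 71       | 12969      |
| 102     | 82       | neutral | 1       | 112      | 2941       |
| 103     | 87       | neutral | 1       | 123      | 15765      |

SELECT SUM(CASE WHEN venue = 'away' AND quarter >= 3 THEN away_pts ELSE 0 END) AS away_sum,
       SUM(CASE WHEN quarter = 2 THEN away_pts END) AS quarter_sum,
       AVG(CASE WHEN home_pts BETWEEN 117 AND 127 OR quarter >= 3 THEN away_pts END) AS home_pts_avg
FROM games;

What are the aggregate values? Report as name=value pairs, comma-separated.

away_sum=201, quarter_sum=399, home_pts_avg=93

[away_sum: venue = 'away' AND quarter >= 3]
game_id=90: ✗
game_id=91: ✗
game_id=92: ✗
game_id=93: ✗
game_id=94: ✓ → 78
game_id=95: ✗
game_id=96: ✗
game_id=97: ✗
game_id=98: ✗
game_id=99: ✗
game_id=100: ✓ → 123
game_id=101: ✗
game_id=102: ✗
game_id=103: ✗
away_sum = 78 + 123 = 201
—
[quarter_sum: quarter = 2]
game_id=90: ✓ → 133
game_id=91: ✓ → 77
game_id=92: ✓ → 80
game_id=93: ✗
game_id=94: ✗
game_id=95: ✗
game_id=96: ✗
game_id=97: ✓ → 109
game_id=98: ✗
game_id=99: ✗
game_id=100: ✗
game_id=101: ✗
game_id=102: ✗
game_id=103: ✗
quarter_sum = 133 + 77 + 80 + 109 = 399
—
[home_pts_avg: home_pts BETWEEN 117 AND 127 OR quarter >= 3]
game_id=90: ✗
game_id=91: ✗
game_id=92: ✗
game_id=93: ✓ → 114
game_id=94: ✓ → 78
game_id=95: ✓ → 68
game_id=96: ✓ → 69
game_id=97: ✓ → 109
game_id=98: ✗
game_id=99: ✓ → 96
game_id=100: ✓ → 123
game_id=101: ✗
game_id=102: ✗
game_id=103: ✓ → 87
home_pts_avg = (114 + 78 + 68 + 69 + 109 + 96 + 123 + 87) / 8 = 93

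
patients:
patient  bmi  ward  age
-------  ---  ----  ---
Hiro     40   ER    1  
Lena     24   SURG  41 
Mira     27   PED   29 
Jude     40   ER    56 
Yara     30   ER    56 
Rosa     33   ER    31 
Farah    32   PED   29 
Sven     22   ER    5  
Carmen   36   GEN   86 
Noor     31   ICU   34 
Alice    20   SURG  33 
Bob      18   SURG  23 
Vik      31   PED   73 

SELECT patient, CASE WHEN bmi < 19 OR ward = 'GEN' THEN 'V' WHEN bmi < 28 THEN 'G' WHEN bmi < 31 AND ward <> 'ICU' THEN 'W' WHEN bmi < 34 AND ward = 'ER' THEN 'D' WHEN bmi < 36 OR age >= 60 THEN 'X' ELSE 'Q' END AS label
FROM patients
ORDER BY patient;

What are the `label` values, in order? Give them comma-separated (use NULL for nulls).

patient=Alice: bmi < 28 → G
patient=Bob: bmi < 19 OR ward = 'GEN' → V
patient=Carmen: bmi < 19 OR ward = 'GEN' → V
patient=Farah: bmi < 36 OR age >= 60 → X
patient=Hiro: ELSE → Q
patient=Jude: ELSE → Q
patient=Lena: bmi < 28 → G
patient=Mira: bmi < 28 → G
patient=Noor: bmi < 36 OR age >= 60 → X
patient=Rosa: bmi < 34 AND ward = 'ER' → D
patient=Sven: bmi < 28 → G
patient=Vik: bmi < 36 OR age >= 60 → X
patient=Yara: bmi < 31 AND ward <> 'ICU' → W

G, V, V, X, Q, Q, G, G, X, D, G, X, W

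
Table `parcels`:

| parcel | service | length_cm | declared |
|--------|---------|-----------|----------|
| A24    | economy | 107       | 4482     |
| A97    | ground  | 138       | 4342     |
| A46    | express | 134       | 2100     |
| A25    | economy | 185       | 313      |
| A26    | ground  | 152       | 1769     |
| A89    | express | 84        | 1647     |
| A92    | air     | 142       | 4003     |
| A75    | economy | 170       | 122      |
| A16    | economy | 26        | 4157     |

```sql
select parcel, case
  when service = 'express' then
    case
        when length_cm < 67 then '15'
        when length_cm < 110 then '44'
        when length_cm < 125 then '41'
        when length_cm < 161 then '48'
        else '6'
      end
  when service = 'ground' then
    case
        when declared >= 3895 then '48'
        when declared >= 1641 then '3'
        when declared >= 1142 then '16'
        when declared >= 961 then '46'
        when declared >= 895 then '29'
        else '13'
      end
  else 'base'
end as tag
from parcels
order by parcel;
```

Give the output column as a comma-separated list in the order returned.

parcel=A16: service='economy' → outer ELSE → base
parcel=A24: service='economy' → outer ELSE → base
parcel=A25: service='economy' → outer ELSE → base
parcel=A26: service='ground' → inner[declared >= 1641] → 3
parcel=A46: service='express' → inner[length_cm < 161] → 48
parcel=A75: service='economy' → outer ELSE → base
parcel=A89: service='express' → inner[length_cm < 110] → 44
parcel=A92: service='air' → outer ELSE → base
parcel=A97: service='ground' → inner[declared >= 3895] → 48

base, base, base, 3, 48, base, 44, base, 48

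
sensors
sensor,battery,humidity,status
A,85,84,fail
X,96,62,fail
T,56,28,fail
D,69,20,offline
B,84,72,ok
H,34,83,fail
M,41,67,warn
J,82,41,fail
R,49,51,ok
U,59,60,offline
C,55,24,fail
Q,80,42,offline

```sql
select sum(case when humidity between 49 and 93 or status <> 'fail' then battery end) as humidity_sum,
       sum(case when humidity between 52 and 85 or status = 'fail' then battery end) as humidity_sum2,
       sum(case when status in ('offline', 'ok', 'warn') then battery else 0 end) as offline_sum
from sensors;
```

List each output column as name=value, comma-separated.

humidity_sum=597, humidity_sum2=592, offline_sum=382

[humidity_sum: humidity between 49 and 93 or status <> 'fail']
sensor=A: ✓ → 85
sensor=X: ✓ → 96
sensor=T: ✗
sensor=D: ✓ → 69
sensor=B: ✓ → 84
sensor=H: ✓ → 34
sensor=M: ✓ → 41
sensor=J: ✗
sensor=R: ✓ → 49
sensor=U: ✓ → 59
sensor=C: ✗
sensor=Q: ✓ → 80
humidity_sum = 85 + 96 + 69 + 84 + 34 + 41 + 49 + 59 + 80 = 597
—
[humidity_sum2: humidity between 52 and 85 or status = 'fail']
sensor=A: ✓ → 85
sensor=X: ✓ → 96
sensor=T: ✓ → 56
sensor=D: ✗
sensor=B: ✓ → 84
sensor=H: ✓ → 34
sensor=M: ✓ → 41
sensor=J: ✓ → 82
sensor=R: ✗
sensor=U: ✓ → 59
sensor=C: ✓ → 55
sensor=Q: ✗
humidity_sum2 = 85 + 96 + 56 + 84 + 34 + 41 + 82 + 59 + 55 = 592
—
[offline_sum: status in ('offline', 'ok', 'warn')]
sensor=A: ✗
sensor=X: ✗
sensor=T: ✗
sensor=D: ✓ → 69
sensor=B: ✓ → 84
sensor=H: ✗
sensor=M: ✓ → 41
sensor=J: ✗
sensor=R: ✓ → 49
sensor=U: ✓ → 59
sensor=C: ✗
sensor=Q: ✓ → 80
offline_sum = 69 + 84 + 41 + 49 + 59 + 80 = 382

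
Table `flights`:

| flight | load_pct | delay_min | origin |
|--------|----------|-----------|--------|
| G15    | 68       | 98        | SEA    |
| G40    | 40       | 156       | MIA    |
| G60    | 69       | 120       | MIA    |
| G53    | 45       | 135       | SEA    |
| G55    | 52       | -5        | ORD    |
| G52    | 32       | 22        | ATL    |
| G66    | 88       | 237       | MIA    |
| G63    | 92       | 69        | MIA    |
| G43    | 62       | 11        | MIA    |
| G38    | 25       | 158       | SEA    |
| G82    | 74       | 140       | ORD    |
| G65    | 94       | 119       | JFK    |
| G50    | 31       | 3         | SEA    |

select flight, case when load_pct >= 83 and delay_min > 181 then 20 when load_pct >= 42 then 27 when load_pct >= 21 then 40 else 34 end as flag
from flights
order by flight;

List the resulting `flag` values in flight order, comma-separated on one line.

flight=G15: load_pct >= 42 → 27
flight=G38: load_pct >= 21 → 40
flight=G40: load_pct >= 21 → 40
flight=G43: load_pct >= 42 → 27
flight=G50: load_pct >= 21 → 40
flight=G52: load_pct >= 21 → 40
flight=G53: load_pct >= 42 → 27
flight=G55: load_pct >= 42 → 27
flight=G60: load_pct >= 42 → 27
flight=G63: load_pct >= 42 → 27
flight=G65: load_pct >= 42 → 27
flight=G66: load_pct >= 83 and delay_min > 181 → 20
flight=G82: load_pct >= 42 → 27

27, 40, 40, 27, 40, 40, 27, 27, 27, 27, 27, 20, 27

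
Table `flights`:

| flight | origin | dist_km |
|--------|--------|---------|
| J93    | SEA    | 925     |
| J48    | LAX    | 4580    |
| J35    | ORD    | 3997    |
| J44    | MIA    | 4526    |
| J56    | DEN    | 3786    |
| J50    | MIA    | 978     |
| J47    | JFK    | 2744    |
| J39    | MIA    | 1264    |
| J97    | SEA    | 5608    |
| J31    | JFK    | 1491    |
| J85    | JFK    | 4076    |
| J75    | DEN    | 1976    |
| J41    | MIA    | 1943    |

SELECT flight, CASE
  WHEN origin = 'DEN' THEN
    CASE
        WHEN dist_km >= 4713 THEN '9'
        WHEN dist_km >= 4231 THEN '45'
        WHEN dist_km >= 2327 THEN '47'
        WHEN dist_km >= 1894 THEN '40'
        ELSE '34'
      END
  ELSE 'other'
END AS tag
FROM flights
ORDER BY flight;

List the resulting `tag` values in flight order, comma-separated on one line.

other, other, other, other, other, other, other, other, 47, 40, other, other, other

flight=J31: origin='JFK' → outer ELSE → other
flight=J35: origin='ORD' → outer ELSE → other
flight=J39: origin='MIA' → outer ELSE → other
flight=J41: origin='MIA' → outer ELSE → other
flight=J44: origin='MIA' → outer ELSE → other
flight=J47: origin='JFK' → outer ELSE → other
flight=J48: origin='LAX' → outer ELSE → other
flight=J50: origin='MIA' → outer ELSE → other
flight=J56: origin='DEN' → inner[dist_km >= 2327] → 47
flight=J75: origin='DEN' → inner[dist_km >= 1894] → 40
flight=J85: origin='JFK' → outer ELSE → other
flight=J93: origin='SEA' → outer ELSE → other
flight=J97: origin='SEA' → outer ELSE → other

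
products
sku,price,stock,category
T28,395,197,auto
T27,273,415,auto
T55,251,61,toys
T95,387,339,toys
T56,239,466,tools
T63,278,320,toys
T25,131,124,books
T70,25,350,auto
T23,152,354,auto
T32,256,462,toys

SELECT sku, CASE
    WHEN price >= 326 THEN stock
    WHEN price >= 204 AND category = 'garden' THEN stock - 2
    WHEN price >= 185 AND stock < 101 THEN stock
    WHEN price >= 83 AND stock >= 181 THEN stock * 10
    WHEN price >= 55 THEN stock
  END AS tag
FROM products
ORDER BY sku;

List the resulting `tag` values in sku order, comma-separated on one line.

sku=T23: price >= 83 AND stock >= 181 → 3540
sku=T25: price >= 55 → 124
sku=T27: price >= 83 AND stock >= 181 → 4150
sku=T28: price >= 326 → 197
sku=T32: price >= 83 AND stock >= 181 → 4620
sku=T55: price >= 185 AND stock < 101 → 61
sku=T56: price >= 83 AND stock >= 181 → 4660
sku=T63: price >= 83 AND stock >= 181 → 3200
sku=T70: (no match → NULL) → NULL
sku=T95: price >= 326 → 339

3540, 124, 4150, 197, 4620, 61, 4660, 3200, NULL, 339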